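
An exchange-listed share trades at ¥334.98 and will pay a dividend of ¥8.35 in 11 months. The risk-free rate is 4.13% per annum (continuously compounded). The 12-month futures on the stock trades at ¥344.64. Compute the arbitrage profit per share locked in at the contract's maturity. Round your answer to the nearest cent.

PV(dividends) I = 8.35·e^(−0.0413·11/12) = 8.0398
Fair futures F* = (S − I)·e^(rT) = (334.98 − 8.0398)·e^0.041300 = 326.9402 × 1.042165 = 340.7256
Market ¥344.64 > fair 340.7256: forward overpriced → cash-and-carry (borrow at r, buy the stock and collect the dividends, short the forward).
Profit at T = |F_mkt − F*| = |344.64 − 340.7256| = ¥3.91 per share

¥3.91 per share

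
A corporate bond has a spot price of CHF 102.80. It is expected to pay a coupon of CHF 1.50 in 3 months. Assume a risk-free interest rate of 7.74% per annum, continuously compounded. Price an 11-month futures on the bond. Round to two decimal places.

PV(coupons) I = 1.50·e^(−0.0774·3/12)
I = 1.4713
F = (S − I)·e^(rT) = (102.80 − 1.4713) · e^(0.0774·11/12)
= 101.3287 · e^0.070950 = 101.3287 × 1.073528 = CHF 108.78

CHF 108.78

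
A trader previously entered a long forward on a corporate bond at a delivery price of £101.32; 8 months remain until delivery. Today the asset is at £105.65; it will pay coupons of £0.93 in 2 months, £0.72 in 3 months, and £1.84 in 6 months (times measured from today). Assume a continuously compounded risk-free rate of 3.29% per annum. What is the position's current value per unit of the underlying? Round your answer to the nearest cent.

PV(remaining coupons) I = 0.93·e^(−0.0329·2/12) + 0.72·e^(−0.0329·3/12) + 1.84·e^(−0.0329·6/12) = 3.4490
Current forward F = (S − I)·e^(rT) = (105.65 − 3.4490)·e^(0.0329·8/12) = 102.2010 × 1.022176 = 104.4674
Value (long) = (F − K)·e^(−rT) = (104.4674 − 101.32) × 0.978305 = 3.0791
Value = £3.08

£3.08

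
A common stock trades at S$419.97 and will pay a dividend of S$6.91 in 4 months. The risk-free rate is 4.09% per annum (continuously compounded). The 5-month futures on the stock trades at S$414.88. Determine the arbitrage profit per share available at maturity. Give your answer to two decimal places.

S$5.37 per share

PV(dividends) I = 6.91·e^(−0.0409·4/12) = 6.8164
Fair futures F* = (S − I)·e^(rT) = (419.97 − 6.8164)·e^0.017042 = 413.1536 × 1.017188 = 420.2549
Market S$414.88 < fair 420.2549: forward underpriced → reverse cash-and-carry (short the stock, invest proceeds at r, pay the dividends, go long the forward).
Profit at T = |F_mkt − F*| = |414.88 − 420.2549| = S$5.37 per share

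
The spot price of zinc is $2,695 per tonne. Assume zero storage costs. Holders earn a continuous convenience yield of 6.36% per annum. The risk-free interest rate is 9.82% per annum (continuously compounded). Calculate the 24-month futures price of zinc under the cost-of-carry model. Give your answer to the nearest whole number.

Net carry = r + u − y = 0.0982 + 0.0000 − 0.0636 = 0.0346
F = S·e^((r+u−y)T) = 2695 · e^(0.0346 × 24/12) = 2695 · e^0.069200
= 2695 × 1.071651 = $2,888 per tonne

$2,888 per tonne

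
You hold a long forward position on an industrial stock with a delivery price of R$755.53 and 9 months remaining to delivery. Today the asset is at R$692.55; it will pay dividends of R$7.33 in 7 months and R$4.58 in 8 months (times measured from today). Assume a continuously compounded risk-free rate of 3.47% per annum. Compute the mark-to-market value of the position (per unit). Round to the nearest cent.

PV(remaining dividends) I = 7.33·e^(−0.0347·7/12) + 4.58·e^(−0.0347·8/12) = 11.6584
Current forward F = (S − I)·e^(rT) = (692.55 − 11.6584)·e^(0.0347·9/12) = 680.8916 × 1.026367 = 698.8447
Value (long) = (F − K)·e^(−rT) = (698.8447 − 755.53) × 0.974311 = -55.2291
Value = -R$55.23

-R$55.23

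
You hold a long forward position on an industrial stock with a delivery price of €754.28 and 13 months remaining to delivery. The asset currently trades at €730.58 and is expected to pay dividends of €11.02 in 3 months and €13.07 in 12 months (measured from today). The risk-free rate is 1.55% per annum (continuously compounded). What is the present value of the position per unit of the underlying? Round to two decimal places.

PV(remaining dividends) I = 11.02·e^(−0.0155·3/12) + 13.07·e^(−0.0155·12/12) = 23.8464
Current forward F = (S − I)·e^(rT) = (730.58 − 23.8464)·e^(0.0155·13/12) = 706.7336 × 1.016933 = 718.7007
Value (long) = (F − K)·e^(−rT) = (718.7007 − 754.28) × 0.983349 = -34.9869
Value = -€34.99

-€34.99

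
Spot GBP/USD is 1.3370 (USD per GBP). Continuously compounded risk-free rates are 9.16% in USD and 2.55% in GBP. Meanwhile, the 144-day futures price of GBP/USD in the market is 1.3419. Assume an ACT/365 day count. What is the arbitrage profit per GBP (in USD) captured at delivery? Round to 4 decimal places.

Fair futures: F* = S·e^(carry·T), with carry = (r_USD − r_GBP) = 0.0916 − 0.0255 = 0.0661
F* = 1.3370 · e^(0.0661 × 144/365) = 1.3370 · e^0.026078 = 1.3370 × 1.026421 = 1.3723
Market 1.3419 < fair 1.3723: forward underpriced → reverse cash-and-carry (short spot, go long the forward).
At maturity, profit = |F_mkt − F*| = |1.3419 − 1.3723| = 0.0304 per GBP (in USD)

0.0304 per GBP (in USD)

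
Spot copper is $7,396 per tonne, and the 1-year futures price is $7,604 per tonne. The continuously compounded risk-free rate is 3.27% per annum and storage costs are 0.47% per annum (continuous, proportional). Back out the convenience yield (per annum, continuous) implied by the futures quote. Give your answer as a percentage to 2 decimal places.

F = S·e^((r+u−y)T) ⇒ (r+u−y) = ln(F/S)/T
ln(7604/7396) = 0.027735; /T ⇒ 0.027735
y = r + u − ln(F/S)/T = 0.0327 + 0.0047 − 0.027735 = 0.009665
y = 0.97%

0.97%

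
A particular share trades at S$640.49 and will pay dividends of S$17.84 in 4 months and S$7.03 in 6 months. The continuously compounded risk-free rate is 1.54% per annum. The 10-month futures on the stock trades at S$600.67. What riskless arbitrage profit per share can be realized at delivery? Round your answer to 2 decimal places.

PV(dividends) I = 17.84·e^(−0.0154·4/12) + 7.03·e^(−0.0154·6/12) = 24.7247
Fair futures F* = (S − I)·e^(rT) = (640.49 − 24.7247)·e^0.012833 = 615.7653 × 1.012916 = 623.7185
Market S$600.67 < fair 623.7185: forward underpriced → reverse cash-and-carry (short the stock, invest proceeds at r, pay the dividends, go long the forward).
Profit at T = |F_mkt − F*| = |600.67 − 623.7185| = S$23.05 per share

S$23.05 per share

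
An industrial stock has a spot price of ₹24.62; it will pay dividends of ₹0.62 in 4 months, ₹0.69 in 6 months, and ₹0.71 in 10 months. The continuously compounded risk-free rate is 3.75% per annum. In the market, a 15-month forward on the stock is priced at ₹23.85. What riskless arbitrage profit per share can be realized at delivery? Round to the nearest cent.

PV(dividends) I = 0.62·e^(−0.0375·4/12) + 0.69·e^(−0.0375·6/12) + 0.71·e^(−0.0375·10/12) = 1.9776
Fair forward F* = (S − I)·e^(rT) = (24.62 − 1.9776)·e^0.046875 = 22.6424 × 1.047991 = 23.7290
Market ₹23.85 > fair 23.7290: forward overpriced → cash-and-carry (borrow at r, buy the stock and collect the dividends, short the forward).
Profit at T = |F_mkt − F*| = |23.85 − 23.7290| = ₹0.12 per share

₹0.12 per share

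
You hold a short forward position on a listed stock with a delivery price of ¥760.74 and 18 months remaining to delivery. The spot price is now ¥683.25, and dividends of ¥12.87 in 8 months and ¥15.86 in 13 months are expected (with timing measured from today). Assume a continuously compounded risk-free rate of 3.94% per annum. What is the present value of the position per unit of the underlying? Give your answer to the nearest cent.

PV(remaining dividends) I = 12.87·e^(−0.0394·8/12) + 15.86·e^(−0.0394·13/12) = 27.7336
Current forward F = (S − I)·e^(rT) = (683.25 − 27.7336)·e^(0.0394·18/12) = 655.5164 × 1.060881 = 695.4249
Value (long) = (F − K)·e^(−rT) = (695.4249 − 760.74) × 0.942613 = -61.5669
Short position value = −(long value) = ¥61.57

¥61.57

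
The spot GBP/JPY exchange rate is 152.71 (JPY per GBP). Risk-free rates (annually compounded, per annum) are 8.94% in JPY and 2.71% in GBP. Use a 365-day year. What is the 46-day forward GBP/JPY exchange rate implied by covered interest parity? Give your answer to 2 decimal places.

By covered interest parity, F = S · (1+r_JPY)^T / (1+r_GBP)^T
= 152.71 × 1.010850 / 1.003376 = 152.71 × 1.007449
F = 153.85 JPY per GBP

153.85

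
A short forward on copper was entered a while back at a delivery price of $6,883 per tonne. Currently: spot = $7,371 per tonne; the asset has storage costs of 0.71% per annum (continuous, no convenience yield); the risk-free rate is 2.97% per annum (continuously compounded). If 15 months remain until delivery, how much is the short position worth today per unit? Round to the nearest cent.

Current fair forward for the remaining 15 months: F = S·e^((r + u)·T), (r + u) = 0.0297 + 0.0071 = 0.0368
F = 7371 · e^(0.0368 × 15/12) = 7371 × 1.04707441 = 7717.9855
Value of long forward = (F − K)·e^(−rT) = (7717.9855 − 6883) · e^(−0.0297·15/12)
= 834.9855 × 0.96355568 = 804.56
Short position value = −(long value) = -$804.56

-$804.56 per tonne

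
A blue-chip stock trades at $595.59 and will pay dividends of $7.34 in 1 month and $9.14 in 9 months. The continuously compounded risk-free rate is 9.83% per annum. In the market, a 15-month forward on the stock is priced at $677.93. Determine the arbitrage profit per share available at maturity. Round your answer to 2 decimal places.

PV(dividends) I = 7.34·e^(−0.0983·1/12) + 9.14·e^(−0.0983·9/12) = 15.7705
Fair forward F* = (S − I)·e^(rT) = (595.59 − 15.7705)·e^0.122875 = 579.8195 × 1.130743 = 655.6268
Market $677.93 > fair 655.6268: forward overpriced → cash-and-carry (borrow at r, buy the stock and collect the dividends, short the forward).
Profit at T = |F_mkt − F*| = |677.93 − 655.6268| = $22.30 per share

$22.30 per share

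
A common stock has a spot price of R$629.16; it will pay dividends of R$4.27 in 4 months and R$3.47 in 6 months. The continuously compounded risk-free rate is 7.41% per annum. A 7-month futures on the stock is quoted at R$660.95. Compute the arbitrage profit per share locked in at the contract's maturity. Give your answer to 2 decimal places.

R$11.84 per share

PV(dividends) I = 4.27·e^(−0.0741·4/12) + 3.47·e^(−0.0741·6/12) = 7.5096
Fair futures F* = (S − I)·e^(rT) = (629.16 − 7.5096)·e^0.043225 = 621.6504 × 1.044173 = 649.1106
Market R$660.95 > fair 649.1106: forward overpriced → cash-and-carry (borrow at r, buy the stock and collect the dividends, short the forward).
Profit at T = |F_mkt − F*| = |660.95 − 649.1106| = R$11.84 per share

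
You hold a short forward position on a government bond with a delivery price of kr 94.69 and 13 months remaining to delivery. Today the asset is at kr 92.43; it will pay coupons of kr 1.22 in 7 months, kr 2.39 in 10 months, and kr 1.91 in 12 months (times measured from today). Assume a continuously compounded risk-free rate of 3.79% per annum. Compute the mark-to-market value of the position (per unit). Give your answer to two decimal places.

PV(remaining coupons) I = 1.22·e^(−0.0379·7/12) + 2.39·e^(−0.0379·10/12) + 1.91·e^(−0.0379·12/12) = 5.3480
Current forward F = (S − I)·e^(rT) = (92.43 − 5.3480)·e^(0.0379·13/12) = 87.0820 × 1.041913 = 90.7319
Value (long) = (F − K)·e^(−rT) = (90.7319 − 94.69) × 0.959773 = -3.7989
Short position value = −(long value) = kr 3.80

kr 3.80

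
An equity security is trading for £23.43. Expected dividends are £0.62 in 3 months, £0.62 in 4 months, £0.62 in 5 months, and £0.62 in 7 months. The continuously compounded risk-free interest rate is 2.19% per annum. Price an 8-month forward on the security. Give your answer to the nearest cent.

PV(dividends) I = 0.62·e^(−0.0219·3/12) + 0.62·e^(−0.0219·4/12) + 0.62·e^(−0.0219·5/12) + 0.62·e^(−0.0219·7/12)
I = 0.6166 + 0.6155 + 0.6144 + 0.6121 = 2.4586
F = (S − I)·e^(rT) = (23.43 − 2.4586) · e^(0.0219·8/12)
= 20.9714 · e^0.014600 = 20.9714 × 1.014707 = £21.28

£21.28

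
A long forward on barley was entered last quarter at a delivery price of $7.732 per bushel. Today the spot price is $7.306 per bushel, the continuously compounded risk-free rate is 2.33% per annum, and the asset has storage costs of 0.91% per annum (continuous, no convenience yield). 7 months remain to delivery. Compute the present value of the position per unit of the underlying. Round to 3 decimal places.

Current fair forward for the remaining 7 months: F = S·e^((r + u)·T), (r + u) = 0.0233 + 0.0091 = 0.0324
F = 7.306 · e^(0.0324 × 7/12) = 7.306 × 1.019080 = 7.4454
Value of long forward = (F − K)·e^(−rT) = (7.4454 − 7.732) · e^(−0.0233·7/12)
= -0.2866 × 0.986500 = -0.283

-$0.283 per bushel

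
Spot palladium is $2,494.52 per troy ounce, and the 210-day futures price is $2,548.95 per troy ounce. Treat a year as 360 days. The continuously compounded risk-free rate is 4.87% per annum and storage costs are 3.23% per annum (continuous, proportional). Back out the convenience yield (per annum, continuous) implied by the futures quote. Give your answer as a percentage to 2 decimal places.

F = S·e^((r+u−y)T) ⇒ (r+u−y) = ln(F/S)/T
ln(2548.95/2494.52) = 0.021585; /T ⇒ 0.037003
y = r + u − ln(F/S)/T = 0.0487 + 0.0323 − 0.037003 = 0.043997
y = 4.40%

4.40%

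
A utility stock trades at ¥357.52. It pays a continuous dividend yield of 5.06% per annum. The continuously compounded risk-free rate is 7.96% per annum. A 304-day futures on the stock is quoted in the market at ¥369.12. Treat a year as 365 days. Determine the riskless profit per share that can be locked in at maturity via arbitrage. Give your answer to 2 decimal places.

Fair futures: F* = S·e^(carry·T), with carry = (r − q) = 0.0796 − 0.0506 = 0.0290
F* = 357.52 · e^(0.0290 × 304/365) = 357.52 · e^0.024153 = 357.52 × 1.024447 = ¥366.2603
Market ¥369.12 > fair ¥366.2603: forward overpriced → cash-and-carry (buy spot, short the forward).
At maturity, profit = |F_mkt − F*| = |369.12 − 366.2603| = ¥2.86 per share

¥2.86 per share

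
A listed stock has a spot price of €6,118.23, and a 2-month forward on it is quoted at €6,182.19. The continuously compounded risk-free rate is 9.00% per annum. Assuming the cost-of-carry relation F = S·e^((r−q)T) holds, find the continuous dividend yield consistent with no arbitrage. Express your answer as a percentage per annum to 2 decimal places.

2.76%

From F = S·e^((r−q)T): (r − q) = ln(F/S)/T
ln(6182.19/6118.23) = ln(1.010454) = 0.010400
(r − q) = 0.010400 / (2/12) = 0.062400
q = r − ln(F/S)/T = 0.0900 − 0.062400 = 0.027600
q = 2.76%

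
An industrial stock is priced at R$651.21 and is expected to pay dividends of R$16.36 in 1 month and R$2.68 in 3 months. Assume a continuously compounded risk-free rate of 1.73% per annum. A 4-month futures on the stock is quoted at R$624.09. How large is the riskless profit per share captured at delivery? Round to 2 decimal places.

R$11.77 per share

PV(dividends) I = 16.36·e^(−0.0173·1/12) + 2.68·e^(−0.0173·3/12) = 19.0049
Fair futures F* = (S − I)·e^(rT) = (651.21 − 19.0049)·e^0.005767 = 632.2051 × 1.005784 = 635.8618
Market R$624.09 < fair 635.8618: forward underpriced → reverse cash-and-carry (short the stock, invest proceeds at r, pay the dividends, go long the forward).
Profit at T = |F_mkt − F*| = |624.09 − 635.8618| = R$11.77 per share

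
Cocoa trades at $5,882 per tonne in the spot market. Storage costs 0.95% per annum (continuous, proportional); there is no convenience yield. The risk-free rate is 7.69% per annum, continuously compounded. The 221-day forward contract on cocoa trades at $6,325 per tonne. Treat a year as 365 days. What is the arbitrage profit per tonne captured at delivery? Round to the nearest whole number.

Fair forward: F* = S·e^(carry·T), with carry = (r + u) = 0.0769 + 0.0095 = 0.0864
F* = 5882 · e^(0.0864 × 221/365) = 5882 · e^0.052313 = 5882 × 1.053706 = $6197.8987
Market $6325 > fair $6197.8987: forward overpriced → cash-and-carry (buy spot, short the forward).
At maturity, profit = |F_mkt − F*| = |6325 − 6197.8987| = $127 per tonne

$127 per tonne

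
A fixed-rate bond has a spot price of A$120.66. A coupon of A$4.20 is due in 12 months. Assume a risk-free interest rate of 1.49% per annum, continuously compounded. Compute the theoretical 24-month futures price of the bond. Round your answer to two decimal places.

PV(coupons) I = 4.20·e^(−0.0149·12/12)
I = 4.1379
F = (S − I)·e^(rT) = (120.66 − 4.1379) · e^(0.0149·24/12)
= 116.5221 · e^0.029800 = 116.5221 × 1.030248 = A$120.05

A$120.05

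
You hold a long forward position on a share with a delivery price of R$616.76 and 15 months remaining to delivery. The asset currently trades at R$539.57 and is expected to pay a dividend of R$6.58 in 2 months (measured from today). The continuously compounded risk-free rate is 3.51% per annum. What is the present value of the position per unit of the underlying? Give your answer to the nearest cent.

-R$57.26

PV(remaining dividends) I = 6.58·e^(−0.0351·2/12) = 6.5416
Current forward F = (S − I)·e^(rT) = (539.57 − 6.5416)·e^(0.0351·15/12) = 533.0284 × 1.044852 = 556.9358
Value (long) = (F − K)·e^(−rT) = (556.9358 − 616.76) × 0.957074 = -57.2562
Value = -R$57.26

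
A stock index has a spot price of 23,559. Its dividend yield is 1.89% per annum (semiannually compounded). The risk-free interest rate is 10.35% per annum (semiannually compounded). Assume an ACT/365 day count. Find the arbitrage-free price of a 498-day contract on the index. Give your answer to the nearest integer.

F = S · (1+r/2)^(2T) / (1+q/2)^(2T)
= 23559 × 1.147610 / 1.025998 = 23559 × 1.118530
F = 26,351

26,351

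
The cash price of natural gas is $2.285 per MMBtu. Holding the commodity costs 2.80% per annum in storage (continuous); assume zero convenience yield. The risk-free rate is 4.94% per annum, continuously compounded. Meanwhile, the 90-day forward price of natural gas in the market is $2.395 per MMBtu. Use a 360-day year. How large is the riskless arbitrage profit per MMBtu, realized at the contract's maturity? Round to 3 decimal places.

$0.065 per MMBtu

Fair forward: F* = S·e^(carry·T), with carry = (r + u) = 0.0494 + 0.0280 = 0.0774
F* = 2.285 · e^(0.0774 × 90/360) = 2.285 · e^0.019350 = 2.285 × 1.019538 = $2.3296
Market $2.395 > fair $2.3296: forward overpriced → cash-and-carry (buy spot, short the forward).
At maturity, profit = |F_mkt − F*| = |2.395 − 2.3296| = $0.065 per MMBtu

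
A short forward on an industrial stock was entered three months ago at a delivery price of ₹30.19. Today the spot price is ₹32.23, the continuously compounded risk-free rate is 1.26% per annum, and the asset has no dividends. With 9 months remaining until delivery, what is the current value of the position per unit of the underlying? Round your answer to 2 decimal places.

-₹2.32

Current fair forward for the remaining 9 months: F = S·e^(r·T), r = 0.0126
F = 32.23 · e^(0.0126 × 9/12) = 32.23 × 1.009495 = 32.5360
Value of long forward = (F − K)·e^(−rT) = (32.5360 − 30.19) · e^(−0.0126·9/12)
= 2.3460 × 0.990595 = 2.32
Short position value = −(long value) = -₹2.32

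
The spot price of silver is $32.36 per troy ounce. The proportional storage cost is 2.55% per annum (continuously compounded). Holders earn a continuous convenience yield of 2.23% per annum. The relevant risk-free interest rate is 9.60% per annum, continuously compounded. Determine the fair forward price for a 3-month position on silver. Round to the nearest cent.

$33.17 per troy ounce

Net carry = r + u − y = 0.0960 + 0.0255 − 0.0223 = 0.0992
F = S·e^((r+u−y)T) = 32.36 · e^(0.0992 × 3/12) = 32.36 · e^0.024800
= 32.36 × 1.025110 = $33.17 per troy ounce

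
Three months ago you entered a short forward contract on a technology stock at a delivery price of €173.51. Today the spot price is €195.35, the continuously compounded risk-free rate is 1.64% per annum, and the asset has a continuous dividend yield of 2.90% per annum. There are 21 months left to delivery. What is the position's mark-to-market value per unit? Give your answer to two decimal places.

Current fair forward for the remaining 21 months: F = S·e^((r − q)·T), (r − q) = 0.0164 − 0.0290 = -0.0126
F = 195.35 · e^(-0.0126 × 21/12) = 195.35 × 0.978191 = 191.0896
Value of long forward = (F − K)·e^(−rT) = (191.0896 − 173.51) · e^(−0.0164·21/12)
= 17.5796 × 0.971708 = 17.08
Short position value = −(long value) = -€17.08

-€17.08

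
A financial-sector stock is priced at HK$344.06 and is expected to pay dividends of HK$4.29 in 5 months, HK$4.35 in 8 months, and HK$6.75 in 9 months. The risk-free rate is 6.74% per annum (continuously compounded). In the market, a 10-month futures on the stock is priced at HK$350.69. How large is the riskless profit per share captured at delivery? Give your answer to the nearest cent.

HK$2.35 per share

PV(dividends) I = 4.29·e^(−0.0674·5/12) + 4.35·e^(−0.0674·8/12) + 6.75·e^(−0.0674·9/12) = 14.7473
Fair futures F* = (S − I)·e^(rT) = (344.06 − 14.7473)·e^0.056167 = 329.3127 × 1.057774 = 348.3384
Market HK$350.69 > fair 348.3384: forward overpriced → cash-and-carry (borrow at r, buy the stock and collect the dividends, short the forward).
Profit at T = |F_mkt − F*| = |350.69 − 348.3384| = HK$2.35 per share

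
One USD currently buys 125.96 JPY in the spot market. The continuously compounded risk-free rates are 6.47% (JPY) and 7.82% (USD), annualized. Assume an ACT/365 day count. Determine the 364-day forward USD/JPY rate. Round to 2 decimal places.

F = S·e^((r_JPY − r_USD)T) = 125.96 · e^((0.0647 − 0.0782) × 364/365)
= 125.96 · e^-0.013463 = 125.96 × 0.986627
F = 124.28 JPY per USD

124.28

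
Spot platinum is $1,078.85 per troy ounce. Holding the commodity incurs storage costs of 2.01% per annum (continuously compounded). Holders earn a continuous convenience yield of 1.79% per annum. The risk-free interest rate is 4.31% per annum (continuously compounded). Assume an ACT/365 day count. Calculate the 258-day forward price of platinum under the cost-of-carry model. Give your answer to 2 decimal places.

$1,113.95 per troy ounce

Net carry = r + u − y = 0.0431 + 0.0201 − 0.0179 = 0.0453
F = S·e^((r+u−y)T) = 1078.85 · e^(0.0453 × 258/365) = 1078.85 · e^0.03202027
= 1078.85 × 1.03253843 = $1,113.95 per troy ounce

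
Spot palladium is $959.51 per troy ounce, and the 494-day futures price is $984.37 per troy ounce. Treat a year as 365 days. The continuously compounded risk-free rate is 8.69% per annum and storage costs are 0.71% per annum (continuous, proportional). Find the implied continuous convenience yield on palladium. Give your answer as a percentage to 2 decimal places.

F = S·e^((r+u−y)T) ⇒ (r+u−y) = ln(F/S)/T
ln(984.37/959.51) = 0.025579; /T ⇒ 0.018899
y = r + u − ln(F/S)/T = 0.0869 + 0.0071 − 0.018899 = 0.075101
y = 7.51%

7.51%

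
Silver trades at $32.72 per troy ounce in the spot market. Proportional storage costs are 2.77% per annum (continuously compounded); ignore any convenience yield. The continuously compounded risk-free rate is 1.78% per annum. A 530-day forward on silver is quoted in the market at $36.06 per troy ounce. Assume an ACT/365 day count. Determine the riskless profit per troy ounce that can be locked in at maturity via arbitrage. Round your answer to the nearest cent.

$1.11 per troy ounce

Fair forward: F* = S·e^(carry·T), with carry = (r + u) = 0.0178 + 0.0277 = 0.0455
F* = 32.72 · e^(0.0455 × 530/365) = 32.72 · e^0.066068 = 32.72 × 1.068299 = $34.9547
Market $36.06 > fair $34.9547: forward overpriced → cash-and-carry (buy spot, short the forward).
At maturity, profit = |F_mkt − F*| = |36.06 − 34.9547| = $1.11 per troy ounce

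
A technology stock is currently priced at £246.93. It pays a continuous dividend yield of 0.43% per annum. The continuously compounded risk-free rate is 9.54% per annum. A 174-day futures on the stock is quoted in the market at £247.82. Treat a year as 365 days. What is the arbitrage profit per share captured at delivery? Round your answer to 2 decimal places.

Fair futures: F* = S·e^(carry·T), with carry = (r − q) = 0.0954 − 0.0043 = 0.0911
F* = 246.93 · e^(0.0911 × 174/365) = 246.93 · e^0.043428 = 246.93 × 1.044385 = £257.8900
Market £247.82 < fair £257.8900: forward underpriced → reverse cash-and-carry (short spot, go long the forward).
At maturity, profit = |F_mkt − F*| = |247.82 − 257.8900| = £10.07 per share

£10.07 per share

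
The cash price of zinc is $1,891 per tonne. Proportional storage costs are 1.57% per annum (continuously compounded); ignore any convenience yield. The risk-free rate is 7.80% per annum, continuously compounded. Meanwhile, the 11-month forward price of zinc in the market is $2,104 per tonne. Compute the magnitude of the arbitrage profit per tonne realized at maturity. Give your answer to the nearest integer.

Fair forward: F* = S·e^(carry·T), with carry = (r + u) = 0.0780 + 0.0157 = 0.0937
F* = 1891 · e^(0.0937 × 11/12) = 1891 · e^0.085892 = 1891 × 1.089689 = $2060.6019
Market $2104 > fair $2060.6019: forward overpriced → cash-and-carry (buy spot, short the forward).
At maturity, profit = |F_mkt − F*| = |2104 − 2060.6019| = $43 per tonne

$43 per tonne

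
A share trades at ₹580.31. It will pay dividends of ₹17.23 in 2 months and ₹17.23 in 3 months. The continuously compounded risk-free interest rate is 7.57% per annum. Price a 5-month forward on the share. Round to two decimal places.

PV(dividends) I = 17.23·e^(−0.0757·2/12) + 17.23·e^(−0.0757·3/12)
I = 17.0140 + 16.9070 = 33.9210
F = (S − I)·e^(rT) = (580.31 − 33.9210) · e^(0.0757·5/12)
= 546.3890 · e^0.031542 = 546.3890 × 1.032045 = ₹563.90

₹563.90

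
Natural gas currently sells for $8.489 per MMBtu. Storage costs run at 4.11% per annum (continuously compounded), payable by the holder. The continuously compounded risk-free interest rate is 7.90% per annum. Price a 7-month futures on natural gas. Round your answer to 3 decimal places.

$9.105 per MMBtu

Net carry = r + u − y = 0.0790 + 0.0411 − 0.0000 = 0.1201
F = S·e^((r+u−y)T) = 8.489 · e^(0.1201 × 7/12) = 8.489 · e^0.070058
= 8.489 × 1.072570 = $9.105 per MMBtu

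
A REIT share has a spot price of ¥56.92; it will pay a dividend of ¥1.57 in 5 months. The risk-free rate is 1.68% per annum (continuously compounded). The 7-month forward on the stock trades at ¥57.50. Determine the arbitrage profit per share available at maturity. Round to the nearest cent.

¥1.59 per share

PV(dividends) I = 1.57·e^(−0.0168·5/12) = 1.5590
Fair forward F* = (S − I)·e^(rT) = (56.92 − 1.5590)·e^0.009800 = 55.3610 × 1.009848 = 55.9062
Market ¥57.50 > fair 55.9062: forward overpriced → cash-and-carry (borrow at r, buy the stock and collect the dividends, short the forward).
Profit at T = |F_mkt − F*| = |57.50 − 55.9062| = ¥1.59 per share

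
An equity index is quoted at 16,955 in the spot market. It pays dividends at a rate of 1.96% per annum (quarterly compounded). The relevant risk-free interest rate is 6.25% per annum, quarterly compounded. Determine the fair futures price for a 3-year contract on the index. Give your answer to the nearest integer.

F = S · (1+r/4)^(4T) / (1+q/4)^(4T)
= 16955 × 1.204483 / 1.060411 = 16955 × 1.135864
F = 19,259

19,259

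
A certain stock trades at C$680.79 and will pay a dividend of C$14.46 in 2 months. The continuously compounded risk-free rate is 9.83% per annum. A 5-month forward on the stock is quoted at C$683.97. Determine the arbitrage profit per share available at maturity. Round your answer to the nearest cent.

PV(dividends) I = 14.46·e^(−0.0983·2/12) = 14.2250
Fair forward F* = (S − I)·e^(rT) = (680.79 − 14.2250)·e^0.040958 = 666.5650 × 1.041808 = 694.4327
Market C$683.97 < fair 694.4327: forward underpriced → reverse cash-and-carry (short the stock, invest proceeds at r, pay the dividends, go long the forward).
Profit at T = |F_mkt − F*| = |683.97 − 694.4327| = C$10.46 per share

C$10.46 per share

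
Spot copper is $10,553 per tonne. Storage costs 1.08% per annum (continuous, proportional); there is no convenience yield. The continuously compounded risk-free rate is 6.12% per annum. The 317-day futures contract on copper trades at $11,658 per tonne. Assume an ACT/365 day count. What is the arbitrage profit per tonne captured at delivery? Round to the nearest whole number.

Fair futures: F* = S·e^(carry·T), with carry = (r + u) = 0.0612 + 0.0108 = 0.0720
F* = 10553 · e^(0.0720 × 317/365) = 10553 · e^0.062532 = 10553 × 1.064529 = $11233.9745
Market $11658 > fair $11233.9745: forward overpriced → cash-and-carry (buy spot, short the forward).
At maturity, profit = |F_mkt − F*| = |11658 − 11233.9745| = $424 per tonne

$424 per tonne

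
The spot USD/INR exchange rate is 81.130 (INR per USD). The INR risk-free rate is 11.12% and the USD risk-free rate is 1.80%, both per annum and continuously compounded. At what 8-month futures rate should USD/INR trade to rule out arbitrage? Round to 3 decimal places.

F = S·e^((r_INR − r_USD)T) = 81.130 · e^((0.1112 − 0.0180) × 8/12)
= 81.130 · e^0.062133 = 81.130 × 1.064104
F = 86.331 INR per USD

86.331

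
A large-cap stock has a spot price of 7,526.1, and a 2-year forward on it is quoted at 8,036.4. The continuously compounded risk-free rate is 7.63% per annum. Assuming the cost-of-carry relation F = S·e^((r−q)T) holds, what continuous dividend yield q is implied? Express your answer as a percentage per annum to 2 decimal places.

4.35%

From F = S·e^((r−q)T): (r − q) = ln(F/S)/T
ln(8036.4/7526.1) = ln(1.067804) = 0.065604
(r − q) = 0.065604 / (2) = 0.032802
q = r − ln(F/S)/T = 0.0763 − 0.032802 = 0.043498
q = 4.35%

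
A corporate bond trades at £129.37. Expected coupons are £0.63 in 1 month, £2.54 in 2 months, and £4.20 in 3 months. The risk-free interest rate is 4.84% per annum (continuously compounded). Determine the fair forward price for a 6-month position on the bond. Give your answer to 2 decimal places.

PV(coupons) I = 0.63·e^(−0.0484·1/12) + 2.54·e^(−0.0484·2/12) + 4.20·e^(−0.0484·3/12)
I = 0.6275 + 2.5196 + 4.1495 = 7.2966
F = (S − I)·e^(rT) = (129.37 − 7.2966) · e^(0.0484·6/12)
= 122.0734 · e^0.024200 = 122.0734 × 1.024495 = £125.06

£125.06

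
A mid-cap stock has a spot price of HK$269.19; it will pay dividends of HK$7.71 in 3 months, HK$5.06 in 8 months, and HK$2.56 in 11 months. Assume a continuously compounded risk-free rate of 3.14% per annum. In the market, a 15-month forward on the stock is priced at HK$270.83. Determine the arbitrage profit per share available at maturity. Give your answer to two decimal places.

HK$6.56 per share

PV(dividends) I = 7.71·e^(−0.0314·3/12) + 5.06·e^(−0.0314·8/12) + 2.56·e^(−0.0314·11/12) = 15.0923
Fair forward F* = (S − I)·e^(rT) = (269.19 − 15.0923)·e^0.039250 = 254.0977 × 1.040030 = 264.2692
Market HK$270.83 > fair 264.2692: forward overpriced → cash-and-carry (borrow at r, buy the stock and collect the dividends, short the forward).
Profit at T = |F_mkt − F*| = |270.83 − 264.2692| = HK$6.56 per share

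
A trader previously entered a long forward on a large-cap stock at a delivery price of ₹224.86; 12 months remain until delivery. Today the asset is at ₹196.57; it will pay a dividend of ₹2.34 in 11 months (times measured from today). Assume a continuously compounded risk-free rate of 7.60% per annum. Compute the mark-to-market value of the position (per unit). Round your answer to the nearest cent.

-₹14.02

PV(remaining dividends) I = 2.34·e^(−0.0760·11/12) = 2.1825
Current forward F = (S − I)·e^(rT) = (196.57 − 2.1825)·e^(0.0760·12/12) = 194.3875 × 1.078963 = 209.7369
Value (long) = (F − K)·e^(−rT) = (209.7369 − 224.86) × 0.926816 = -14.0163
Value = -₹14.02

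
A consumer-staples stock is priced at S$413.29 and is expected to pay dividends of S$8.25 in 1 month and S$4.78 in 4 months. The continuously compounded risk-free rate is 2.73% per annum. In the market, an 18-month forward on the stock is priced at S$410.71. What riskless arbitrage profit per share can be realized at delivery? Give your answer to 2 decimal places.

PV(dividends) I = 8.25·e^(−0.0273·1/12) + 4.78·e^(−0.0273·4/12) = 12.9680
Fair forward F* = (S − I)·e^(rT) = (413.29 − 12.9680)·e^0.040950 = 400.3220 × 1.041800 = 417.0555
Market S$410.71 < fair 417.0555: forward underpriced → reverse cash-and-carry (short the stock, invest proceeds at r, pay the dividends, go long the forward).
Profit at T = |F_mkt − F*| = |410.71 − 417.0555| = S$6.35 per share

S$6.35 per share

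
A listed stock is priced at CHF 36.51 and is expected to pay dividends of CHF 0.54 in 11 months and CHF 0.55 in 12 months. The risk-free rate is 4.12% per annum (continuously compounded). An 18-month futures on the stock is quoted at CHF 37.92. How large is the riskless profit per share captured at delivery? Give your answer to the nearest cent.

CHF 0.20 per share

PV(dividends) I = 0.54·e^(−0.0412·11/12) + 0.55·e^(−0.0412·12/12) = 1.0478
Fair futures F* = (S − I)·e^(rT) = (36.51 − 1.0478)·e^0.061800 = 35.4622 × 1.063750 = 37.7229
Market CHF 37.92 > fair 37.7229: forward overpriced → cash-and-carry (borrow at r, buy the stock and collect the dividends, short the forward).
Profit at T = |F_mkt − F*| = |37.92 − 37.7229| = CHF 0.20 per share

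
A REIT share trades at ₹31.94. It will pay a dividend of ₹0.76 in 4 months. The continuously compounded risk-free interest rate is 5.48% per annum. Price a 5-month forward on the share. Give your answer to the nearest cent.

₹31.91

PV(dividends) I = 0.76·e^(−0.0548·4/12)
I = 0.7462
F = (S − I)·e^(rT) = (31.94 − 0.7462) · e^(0.0548·5/12)
= 31.1938 · e^0.022833 = 31.1938 × 1.023096 = ₹31.91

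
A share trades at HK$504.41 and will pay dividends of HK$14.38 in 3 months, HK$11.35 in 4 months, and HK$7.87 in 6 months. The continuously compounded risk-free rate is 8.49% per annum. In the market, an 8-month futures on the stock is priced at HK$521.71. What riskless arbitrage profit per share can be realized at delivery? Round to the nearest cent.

PV(dividends) I = 14.38·e^(−0.0849·3/12) + 11.35·e^(−0.0849·4/12) + 7.87·e^(−0.0849·6/12) = 32.6542
Fair futures F* = (S − I)·e^(rT) = (504.41 − 32.6542)·e^0.056600 = 471.7558 × 1.058232 = 499.2271
Market HK$521.71 > fair 499.2271: forward overpriced → cash-and-carry (borrow at r, buy the stock and collect the dividends, short the forward).
Profit at T = |F_mkt − F*| = |521.71 − 499.2271| = HK$22.48 per share

HK$22.48 per share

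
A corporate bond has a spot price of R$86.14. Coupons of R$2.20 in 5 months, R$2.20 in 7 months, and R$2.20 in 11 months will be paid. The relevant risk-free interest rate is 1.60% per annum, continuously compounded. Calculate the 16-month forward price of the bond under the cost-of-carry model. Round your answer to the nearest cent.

PV(coupons) I = 2.20·e^(−0.0160·5/12) + 2.20·e^(−0.0160·7/12) + 2.20·e^(−0.0160·11/12)
I = 2.1854 + 2.1796 + 2.1680 = 6.5330
F = (S − I)·e^(rT) = (86.14 − 6.5330) · e^(0.0160·16/12)
= 79.6070 · e^0.021333 = 79.6070 × 1.021562 = R$81.32

R$81.32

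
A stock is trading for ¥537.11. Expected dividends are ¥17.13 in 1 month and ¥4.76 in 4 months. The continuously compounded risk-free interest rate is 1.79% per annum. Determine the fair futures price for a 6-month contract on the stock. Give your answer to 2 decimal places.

¥519.91

PV(dividends) I = 17.13·e^(−0.0179·1/12) + 4.76·e^(−0.0179·4/12)
I = 17.1045 + 4.7317 = 21.8362
F = (S − I)·e^(rT) = (537.11 − 21.8362) · e^(0.0179·6/12)
= 515.2738 · e^0.008950 = 515.2738 × 1.008990 = ¥519.91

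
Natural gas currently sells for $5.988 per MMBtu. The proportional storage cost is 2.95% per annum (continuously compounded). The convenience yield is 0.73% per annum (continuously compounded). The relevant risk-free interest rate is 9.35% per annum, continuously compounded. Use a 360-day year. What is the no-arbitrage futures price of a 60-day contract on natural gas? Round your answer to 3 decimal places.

$6.105 per MMBtu

Net carry = r + u − y = 0.0935 + 0.0295 − 0.0073 = 0.1157
F = S·e^((r+u−y)T) = 5.988 · e^(0.1157 × 60/360) = 5.988 · e^0.019283
= 5.988 × 1.019470 = $6.105 per MMBtu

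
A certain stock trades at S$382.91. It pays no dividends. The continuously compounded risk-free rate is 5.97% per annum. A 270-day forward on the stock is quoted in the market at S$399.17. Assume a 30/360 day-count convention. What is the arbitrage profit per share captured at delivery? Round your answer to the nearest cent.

S$1.27 per share

Fair forward: F* = S·e^(carry·T), with carry = r = 0.0597
F* = 382.91 · e^(0.0597 × 270/360) = 382.91 · e^0.044775 = 382.91 × 1.045793 = S$400.4446
Market S$399.17 < fair S$400.4446: forward underpriced → reverse cash-and-carry (short spot, go long the forward).
At maturity, profit = |F_mkt − F*| = |399.17 − 400.4446| = S$1.27 per share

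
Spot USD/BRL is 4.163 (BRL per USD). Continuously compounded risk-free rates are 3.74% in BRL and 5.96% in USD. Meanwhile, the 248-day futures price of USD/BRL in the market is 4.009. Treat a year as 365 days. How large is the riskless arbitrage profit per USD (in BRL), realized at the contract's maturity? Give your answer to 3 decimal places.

0.092 per USD (in BRL)

Fair futures: F* = S·e^(carry·T), with carry = (r_BRL − r_USD) = 0.0374 − 0.0596 = -0.0222
F* = 4.163 · e^(-0.0222 × 248/365) = 4.163 · e^-0.015084 = 4.163 × 0.985029 = 4.1007
Market 4.009 < fair 4.1007: forward underpriced → reverse cash-and-carry (short spot, go long the forward).
At maturity, profit = |F_mkt − F*| = |4.009 − 4.1007| = 0.092 per USD (in BRL)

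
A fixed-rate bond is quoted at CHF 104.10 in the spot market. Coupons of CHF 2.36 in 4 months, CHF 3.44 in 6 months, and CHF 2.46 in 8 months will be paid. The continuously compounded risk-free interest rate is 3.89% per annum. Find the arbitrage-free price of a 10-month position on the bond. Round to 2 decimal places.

CHF 99.16

PV(coupons) I = 2.36·e^(−0.0389·4/12) + 3.44·e^(−0.0389·6/12) + 2.46·e^(−0.0389·8/12)
I = 2.3296 + 3.3737 + 2.3970 = 8.1003
F = (S − I)·e^(rT) = (104.10 − 8.1003) · e^(0.0389·10/12)
= 95.9997 · e^0.032417 = 95.9997 × 1.032948 = CHF 99.16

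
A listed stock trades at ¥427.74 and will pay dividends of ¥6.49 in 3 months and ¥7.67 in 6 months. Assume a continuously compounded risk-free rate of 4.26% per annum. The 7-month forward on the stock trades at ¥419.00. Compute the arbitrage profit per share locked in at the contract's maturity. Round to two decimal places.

¥5.22 per share

PV(dividends) I = 6.49·e^(−0.0426·3/12) + 7.67·e^(−0.0426·6/12) = 13.9296
Fair forward F* = (S − I)·e^(rT) = (427.74 − 13.9296)·e^0.024850 = 413.8104 × 1.025161 = 424.2223
Market ¥419.00 < fair 424.2223: forward underpriced → reverse cash-and-carry (short the stock, invest proceeds at r, pay the dividends, go long the forward).
Profit at T = |F_mkt − F*| = |419.00 − 424.2223| = ¥5.22 per share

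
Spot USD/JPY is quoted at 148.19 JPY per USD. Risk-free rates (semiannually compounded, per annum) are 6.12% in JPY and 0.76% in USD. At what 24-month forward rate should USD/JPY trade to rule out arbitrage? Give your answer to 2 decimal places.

By covered interest parity, F = S · (1+r_JPY/2)^(2T) / (1+r_USD/2)^(2T)
= 148.19 × 1.128134 / 1.015287 = 148.19 × 1.111148
F = 164.66 JPY per USD

164.66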